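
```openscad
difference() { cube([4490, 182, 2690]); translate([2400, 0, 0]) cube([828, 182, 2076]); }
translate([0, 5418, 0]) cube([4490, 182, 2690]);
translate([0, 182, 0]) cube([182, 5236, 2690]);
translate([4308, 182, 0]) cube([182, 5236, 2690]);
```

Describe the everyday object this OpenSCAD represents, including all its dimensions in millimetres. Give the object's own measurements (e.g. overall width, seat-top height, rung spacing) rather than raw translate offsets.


A single room: four walls, each 2690 mm tall and 182 mm thick, enclosing an outside footprint 4490×5600 mm (x × y), no floor or roof. The front and back walls (−y and +y sides) run the full x-width; the side walls fit between their inner faces. A door opening 828 mm wide and 2076 mm tall is cut through the front wall from the floor up, its −x edge 2400 mm from the wall's −x end.


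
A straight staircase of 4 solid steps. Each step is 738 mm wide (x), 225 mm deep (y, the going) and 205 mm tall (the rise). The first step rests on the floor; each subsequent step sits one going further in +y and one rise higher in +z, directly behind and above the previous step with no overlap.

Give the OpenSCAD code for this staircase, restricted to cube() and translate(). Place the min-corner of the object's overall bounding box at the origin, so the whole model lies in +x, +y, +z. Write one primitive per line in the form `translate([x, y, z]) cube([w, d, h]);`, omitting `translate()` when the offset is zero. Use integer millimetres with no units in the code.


cube([738, 225, 205]);
translate([0, 225, 205]) cube([738, 225, 205]);
translate([0, 450, 410]) cube([738, 225, 205]);
translate([0, 675, 615]) cube([738, 225, 205]);


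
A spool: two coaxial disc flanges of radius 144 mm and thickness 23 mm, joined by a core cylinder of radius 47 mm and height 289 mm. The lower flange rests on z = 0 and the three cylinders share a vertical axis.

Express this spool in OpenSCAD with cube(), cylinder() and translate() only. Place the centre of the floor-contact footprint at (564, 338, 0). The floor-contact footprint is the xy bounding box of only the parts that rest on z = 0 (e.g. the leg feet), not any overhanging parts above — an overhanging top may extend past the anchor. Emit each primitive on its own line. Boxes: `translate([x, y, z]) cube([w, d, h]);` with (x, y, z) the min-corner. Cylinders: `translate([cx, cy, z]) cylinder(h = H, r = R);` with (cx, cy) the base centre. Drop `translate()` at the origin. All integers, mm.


translate([564, 338, 0]) cylinder(h = 23, r = 144);
translate([564, 338, 23]) cylinder(h = 289, r = 47);
translate([564, 338, 312]) cylinder(h = 23, r = 144);


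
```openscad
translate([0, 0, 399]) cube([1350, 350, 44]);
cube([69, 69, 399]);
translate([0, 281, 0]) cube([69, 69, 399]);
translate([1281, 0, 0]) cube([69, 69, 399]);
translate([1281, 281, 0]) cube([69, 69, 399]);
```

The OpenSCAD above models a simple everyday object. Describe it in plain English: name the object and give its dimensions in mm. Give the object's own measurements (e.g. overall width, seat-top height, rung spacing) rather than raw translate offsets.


A bench: a 1350×350 mm seat slab, 44 mm thick, top at z = 443 mm, on four 69×69 mm square legs flush with the seat corners and standing on z = 0.


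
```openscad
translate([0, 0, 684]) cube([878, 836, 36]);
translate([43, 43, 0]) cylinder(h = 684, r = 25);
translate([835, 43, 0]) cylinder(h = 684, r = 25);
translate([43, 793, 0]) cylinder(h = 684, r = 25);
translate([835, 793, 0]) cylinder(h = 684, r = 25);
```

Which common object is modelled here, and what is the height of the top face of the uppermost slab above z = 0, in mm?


A table. The table height is 720 mm.

A 878×836×36 slab sits at z = 684 on four Ø50 mm round legs — a table. The top surface is at 684 + 36 = 720 mm.


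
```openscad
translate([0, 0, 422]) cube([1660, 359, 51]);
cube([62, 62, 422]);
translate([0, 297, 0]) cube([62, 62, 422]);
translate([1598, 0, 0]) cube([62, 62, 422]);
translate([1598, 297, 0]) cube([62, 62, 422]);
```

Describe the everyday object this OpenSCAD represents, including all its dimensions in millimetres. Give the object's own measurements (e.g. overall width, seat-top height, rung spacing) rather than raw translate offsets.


A long wooden bench with a 1660 mm (x) × 359 mm (y) seat, 51 mm thick, its top surface 473 mm above the floor. Four 62 mm square legs at the seat corners, flush with the edges, run from z = 0 to the seat underside.


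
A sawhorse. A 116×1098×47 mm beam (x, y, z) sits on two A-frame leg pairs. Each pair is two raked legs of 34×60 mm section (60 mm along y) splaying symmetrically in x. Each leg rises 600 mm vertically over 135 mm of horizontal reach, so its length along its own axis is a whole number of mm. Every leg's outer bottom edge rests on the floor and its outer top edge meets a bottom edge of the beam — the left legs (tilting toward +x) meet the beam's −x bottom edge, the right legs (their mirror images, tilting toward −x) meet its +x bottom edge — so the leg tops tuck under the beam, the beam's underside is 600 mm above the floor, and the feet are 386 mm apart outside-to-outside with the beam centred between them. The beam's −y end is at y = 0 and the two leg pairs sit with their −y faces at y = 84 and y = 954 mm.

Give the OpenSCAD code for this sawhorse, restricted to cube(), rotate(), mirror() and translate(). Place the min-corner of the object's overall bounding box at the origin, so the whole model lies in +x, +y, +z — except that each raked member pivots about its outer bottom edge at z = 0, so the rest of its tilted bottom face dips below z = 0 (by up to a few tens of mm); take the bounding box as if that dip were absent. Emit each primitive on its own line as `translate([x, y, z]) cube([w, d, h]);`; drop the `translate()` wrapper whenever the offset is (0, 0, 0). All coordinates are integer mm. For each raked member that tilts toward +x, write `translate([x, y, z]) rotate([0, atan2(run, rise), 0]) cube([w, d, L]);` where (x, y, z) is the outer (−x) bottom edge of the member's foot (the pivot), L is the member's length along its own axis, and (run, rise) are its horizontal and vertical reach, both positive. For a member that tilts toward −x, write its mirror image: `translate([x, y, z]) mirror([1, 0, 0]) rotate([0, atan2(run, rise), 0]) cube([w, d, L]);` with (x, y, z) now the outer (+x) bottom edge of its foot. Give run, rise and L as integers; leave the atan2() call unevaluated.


translate([135, 0, 600]) cube([116, 1098, 47]);
translate([0, 84, 0]) rotate([0, atan2(135, 600), 0]) cube([34, 60, 615]);
translate([386, 84, 0]) mirror([1, 0, 0]) rotate([0, atan2(135, 600), 0]) cube([34, 60, 615]);
translate([0, 954, 0]) rotate([0, atan2(135, 600), 0]) cube([34, 60, 615]);
translate([386, 954, 0]) mirror([1, 0, 0]) rotate([0, atan2(135, 600), 0]) cube([34, 60, 615]);


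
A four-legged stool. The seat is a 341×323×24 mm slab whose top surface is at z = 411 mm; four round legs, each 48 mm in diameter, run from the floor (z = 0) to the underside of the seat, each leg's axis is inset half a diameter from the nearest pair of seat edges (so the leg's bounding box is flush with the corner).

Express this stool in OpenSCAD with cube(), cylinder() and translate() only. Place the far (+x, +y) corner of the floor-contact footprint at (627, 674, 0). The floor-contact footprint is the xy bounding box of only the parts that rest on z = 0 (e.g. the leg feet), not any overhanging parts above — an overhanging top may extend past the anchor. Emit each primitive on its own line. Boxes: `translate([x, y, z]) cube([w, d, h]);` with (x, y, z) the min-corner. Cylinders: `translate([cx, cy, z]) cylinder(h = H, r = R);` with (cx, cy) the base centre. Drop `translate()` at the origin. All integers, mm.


// leg_h = 411 - 24 = 387
translate([286, 351, 387]) cube([341, 323, 24]);
translate([310, 375, 0]) cylinder(h = 387, r = 24);
translate([603, 375, 0]) cylinder(h = 387, r = 24);
translate([310, 650, 0]) cylinder(h = 387, r = 24);
translate([603, 650, 0]) cylinder(h = 387, r = 24);


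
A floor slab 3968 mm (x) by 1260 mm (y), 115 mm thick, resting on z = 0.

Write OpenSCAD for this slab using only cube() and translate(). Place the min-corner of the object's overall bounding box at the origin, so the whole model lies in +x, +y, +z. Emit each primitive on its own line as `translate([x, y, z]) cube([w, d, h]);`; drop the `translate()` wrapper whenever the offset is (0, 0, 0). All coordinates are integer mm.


cube([3968, 1260, 115]);


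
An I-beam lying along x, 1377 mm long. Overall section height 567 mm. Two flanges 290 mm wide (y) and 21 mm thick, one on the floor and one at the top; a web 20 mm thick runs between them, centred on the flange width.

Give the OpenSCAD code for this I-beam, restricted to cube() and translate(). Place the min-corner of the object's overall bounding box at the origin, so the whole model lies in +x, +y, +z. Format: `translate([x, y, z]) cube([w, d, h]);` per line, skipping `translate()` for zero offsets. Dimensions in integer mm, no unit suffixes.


cube([1377, 290, 21]);
translate([0, 135, 21]) cube([1377, 20, 525]);
translate([0, 0, 546]) cube([1377, 290, 21]);


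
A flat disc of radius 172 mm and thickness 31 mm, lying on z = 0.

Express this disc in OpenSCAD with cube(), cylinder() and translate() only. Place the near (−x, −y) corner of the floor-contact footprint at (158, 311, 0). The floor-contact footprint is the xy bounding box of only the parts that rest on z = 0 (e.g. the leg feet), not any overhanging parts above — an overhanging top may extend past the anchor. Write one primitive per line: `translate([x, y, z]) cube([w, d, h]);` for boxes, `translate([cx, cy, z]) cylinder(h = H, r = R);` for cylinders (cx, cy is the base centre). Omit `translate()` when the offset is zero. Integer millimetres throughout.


translate([330, 483, 0]) cylinder(h = 31, r = 172);


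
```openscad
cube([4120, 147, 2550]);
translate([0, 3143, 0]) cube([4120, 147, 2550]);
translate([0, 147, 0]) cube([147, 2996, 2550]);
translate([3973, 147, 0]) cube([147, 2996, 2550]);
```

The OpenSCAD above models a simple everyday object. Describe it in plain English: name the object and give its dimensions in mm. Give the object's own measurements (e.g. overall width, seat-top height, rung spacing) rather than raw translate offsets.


The wall frame of a small rectangular building: four walls, each 2550 mm tall and 147 mm thick, enclosing a footprint 4120 mm (x) by 3290 mm (y) outside-to-outside, with no floor or roof. The front and back walls (the −y and +y sides) span the full width; the two side walls fit between them.


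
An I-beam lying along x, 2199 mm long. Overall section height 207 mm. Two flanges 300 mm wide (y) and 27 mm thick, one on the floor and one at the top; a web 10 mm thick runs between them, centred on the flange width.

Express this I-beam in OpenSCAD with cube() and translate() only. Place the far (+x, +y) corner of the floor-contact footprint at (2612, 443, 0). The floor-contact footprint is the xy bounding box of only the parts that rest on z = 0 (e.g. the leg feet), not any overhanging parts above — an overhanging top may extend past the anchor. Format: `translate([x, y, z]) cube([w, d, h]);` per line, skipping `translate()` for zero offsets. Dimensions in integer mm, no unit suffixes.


translate([413, 143, 0]) cube([2199, 300, 27]);
translate([413, 288, 27]) cube([2199, 10, 153]);
translate([413, 143, 180]) cube([2199, 300, 27]);


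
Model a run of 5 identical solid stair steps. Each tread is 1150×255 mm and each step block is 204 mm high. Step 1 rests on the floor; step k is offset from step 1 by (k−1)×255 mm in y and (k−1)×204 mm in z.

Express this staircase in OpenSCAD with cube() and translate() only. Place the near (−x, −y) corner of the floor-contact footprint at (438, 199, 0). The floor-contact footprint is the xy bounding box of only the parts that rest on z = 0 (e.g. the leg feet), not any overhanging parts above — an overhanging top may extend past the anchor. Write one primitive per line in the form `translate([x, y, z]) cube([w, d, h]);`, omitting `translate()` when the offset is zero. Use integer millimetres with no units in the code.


translate([438, 199, 0]) cube([1150, 255, 204]);
translate([438, 454, 204]) cube([1150, 255, 204]);
translate([438, 709, 408]) cube([1150, 255, 204]);
translate([438, 964, 612]) cube([1150, 255, 204]);
translate([438, 1219, 816]) cube([1150, 255, 204]);


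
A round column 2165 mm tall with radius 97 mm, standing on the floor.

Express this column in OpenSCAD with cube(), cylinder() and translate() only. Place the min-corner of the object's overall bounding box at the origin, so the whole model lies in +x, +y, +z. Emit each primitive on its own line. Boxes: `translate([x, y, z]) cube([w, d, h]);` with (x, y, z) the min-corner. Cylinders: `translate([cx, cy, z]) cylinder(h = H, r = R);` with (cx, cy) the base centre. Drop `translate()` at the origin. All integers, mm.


translate([97, 97, 0]) cylinder(h = 2165, r = 97);


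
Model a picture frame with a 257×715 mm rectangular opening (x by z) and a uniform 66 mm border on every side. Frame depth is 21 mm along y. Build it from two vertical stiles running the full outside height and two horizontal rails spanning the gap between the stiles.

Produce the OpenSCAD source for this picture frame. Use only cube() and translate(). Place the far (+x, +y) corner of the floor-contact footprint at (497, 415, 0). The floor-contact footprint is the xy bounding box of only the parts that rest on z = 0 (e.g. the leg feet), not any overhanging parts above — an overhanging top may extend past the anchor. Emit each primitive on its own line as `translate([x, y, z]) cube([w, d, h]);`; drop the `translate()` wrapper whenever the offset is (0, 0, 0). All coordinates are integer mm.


translate([108, 394, 0]) cube([66, 21, 847]);
translate([431, 394, 0]) cube([66, 21, 847]);
translate([174, 394, 0]) cube([257, 21, 66]);
translate([174, 394, 781]) cube([257, 21, 66]);


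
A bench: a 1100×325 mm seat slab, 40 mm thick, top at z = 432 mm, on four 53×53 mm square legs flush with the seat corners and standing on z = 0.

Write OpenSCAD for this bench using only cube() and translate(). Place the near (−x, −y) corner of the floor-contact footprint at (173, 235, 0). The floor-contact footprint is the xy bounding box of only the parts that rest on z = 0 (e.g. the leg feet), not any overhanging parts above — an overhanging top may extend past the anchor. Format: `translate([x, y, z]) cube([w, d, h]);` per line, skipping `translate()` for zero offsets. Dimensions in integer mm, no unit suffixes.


translate([173, 235, 392]) cube([1100, 325, 40]);
translate([173, 235, 0]) cube([53, 53, 392]);
translate([173, 507, 0]) cube([53, 53, 392]);
translate([1220, 235, 0]) cube([53, 53, 392]);
translate([1220, 507, 0]) cube([53, 53, 392]);


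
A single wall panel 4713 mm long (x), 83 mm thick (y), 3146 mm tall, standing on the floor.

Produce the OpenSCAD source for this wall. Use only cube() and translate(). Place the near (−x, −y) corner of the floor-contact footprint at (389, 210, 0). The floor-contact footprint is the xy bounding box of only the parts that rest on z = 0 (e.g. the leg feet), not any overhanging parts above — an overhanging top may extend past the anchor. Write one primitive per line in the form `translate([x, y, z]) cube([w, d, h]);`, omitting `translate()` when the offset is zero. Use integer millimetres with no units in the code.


translate([389, 210, 0]) cube([4713, 83, 3146]);


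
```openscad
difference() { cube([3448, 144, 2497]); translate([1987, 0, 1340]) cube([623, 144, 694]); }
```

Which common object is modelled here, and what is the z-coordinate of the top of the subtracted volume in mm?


A wall with a window opening. The window head height is 2034 mm.

A wall with a rectangular opening subtracted — a window. Sill at z = 1340, opening 694 mm tall, so the head is at 1340 + 694 = 2034 mm.


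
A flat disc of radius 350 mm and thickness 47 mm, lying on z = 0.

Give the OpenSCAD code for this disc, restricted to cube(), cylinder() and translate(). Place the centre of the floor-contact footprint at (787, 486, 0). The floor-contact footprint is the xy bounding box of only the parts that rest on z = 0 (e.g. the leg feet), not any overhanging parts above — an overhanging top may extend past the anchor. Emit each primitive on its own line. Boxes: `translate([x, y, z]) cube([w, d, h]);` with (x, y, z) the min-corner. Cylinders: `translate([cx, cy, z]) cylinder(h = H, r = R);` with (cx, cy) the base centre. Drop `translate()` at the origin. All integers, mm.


translate([787, 486, 0]) cylinder(h = 47, r = 350);


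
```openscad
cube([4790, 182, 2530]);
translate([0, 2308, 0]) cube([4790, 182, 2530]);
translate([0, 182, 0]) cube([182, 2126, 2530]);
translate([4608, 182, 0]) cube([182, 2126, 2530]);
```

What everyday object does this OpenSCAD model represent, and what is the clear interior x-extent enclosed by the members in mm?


A house (or room) frame. The interior width is 4426 mm.

Four 2530 mm walls enclosing a rectangle with no floor or roof — a room or house frame. Outside width is 4790 mm and wall thickness is 182 mm, so the interior width is 4790 − 2 × 182 = 4426 mm.


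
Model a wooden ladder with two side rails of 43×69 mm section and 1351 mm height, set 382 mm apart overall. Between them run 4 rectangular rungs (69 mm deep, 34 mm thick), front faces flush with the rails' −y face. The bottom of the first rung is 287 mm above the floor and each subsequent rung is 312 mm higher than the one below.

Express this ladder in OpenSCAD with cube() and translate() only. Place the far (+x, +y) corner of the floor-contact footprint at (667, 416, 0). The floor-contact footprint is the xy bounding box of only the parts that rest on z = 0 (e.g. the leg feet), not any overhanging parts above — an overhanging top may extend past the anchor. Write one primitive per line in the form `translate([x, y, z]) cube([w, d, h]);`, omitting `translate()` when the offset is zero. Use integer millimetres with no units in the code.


translate([285, 347, 0]) cube([43, 69, 1351]);
translate([624, 347, 0]) cube([43, 69, 1351]);
translate([328, 347, 287]) cube([296, 69, 34]);
translate([328, 347, 599]) cube([296, 69, 34]);
translate([328, 347, 911]) cube([296, 69, 34]);
translate([328, 347, 1223]) cube([296, 69, 34]);


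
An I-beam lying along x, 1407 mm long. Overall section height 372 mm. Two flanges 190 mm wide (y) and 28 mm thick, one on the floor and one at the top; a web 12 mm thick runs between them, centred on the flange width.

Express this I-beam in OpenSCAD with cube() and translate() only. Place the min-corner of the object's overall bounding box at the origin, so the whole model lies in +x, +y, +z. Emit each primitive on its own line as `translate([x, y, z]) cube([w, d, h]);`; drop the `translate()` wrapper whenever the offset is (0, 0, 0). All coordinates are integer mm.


cube([1407, 190, 28]);
translate([0, 89, 28]) cube([1407, 12, 316]);
translate([0, 0, 344]) cube([1407, 190, 28]);


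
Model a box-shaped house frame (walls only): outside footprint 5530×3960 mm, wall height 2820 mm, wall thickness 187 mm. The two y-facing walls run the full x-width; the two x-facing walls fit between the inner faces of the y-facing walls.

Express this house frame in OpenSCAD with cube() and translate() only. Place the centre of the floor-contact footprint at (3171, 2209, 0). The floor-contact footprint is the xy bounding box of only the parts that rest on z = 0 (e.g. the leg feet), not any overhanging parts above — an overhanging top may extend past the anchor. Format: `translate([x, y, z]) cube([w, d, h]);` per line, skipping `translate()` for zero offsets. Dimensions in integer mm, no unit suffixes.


translate([406, 229, 0]) cube([5530, 187, 2820]);
translate([406, 4002, 0]) cube([5530, 187, 2820]);
translate([406, 416, 0]) cube([187, 3586, 2820]);
translate([5749, 416, 0]) cube([187, 3586, 2820]);


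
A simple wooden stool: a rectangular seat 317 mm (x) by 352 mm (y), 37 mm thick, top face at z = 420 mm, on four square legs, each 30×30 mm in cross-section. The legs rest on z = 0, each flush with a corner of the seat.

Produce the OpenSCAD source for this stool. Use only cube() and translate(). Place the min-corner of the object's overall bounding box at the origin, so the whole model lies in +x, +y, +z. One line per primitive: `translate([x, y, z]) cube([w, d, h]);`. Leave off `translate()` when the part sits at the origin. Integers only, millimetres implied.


translate([0, 0, 383]) cube([317, 352, 37]);
cube([30, 30, 383]);
translate([287, 0, 0]) cube([30, 30, 383]);
translate([0, 322, 0]) cube([30, 30, 383]);
translate([287, 322, 0]) cube([30, 30, 383]);


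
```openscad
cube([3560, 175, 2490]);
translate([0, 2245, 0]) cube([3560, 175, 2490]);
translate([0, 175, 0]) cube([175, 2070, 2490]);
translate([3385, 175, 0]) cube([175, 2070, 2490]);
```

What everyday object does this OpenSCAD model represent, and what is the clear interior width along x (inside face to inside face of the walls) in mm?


A house (or room) frame. The interior width is 3210 mm.

Four 2490 mm walls enclosing a rectangle with no floor or roof — a room or house frame. Outside width is 3560 mm and wall thickness is 175 mm, so the interior width is 3560 − 2 × 175 = 3210 mm.


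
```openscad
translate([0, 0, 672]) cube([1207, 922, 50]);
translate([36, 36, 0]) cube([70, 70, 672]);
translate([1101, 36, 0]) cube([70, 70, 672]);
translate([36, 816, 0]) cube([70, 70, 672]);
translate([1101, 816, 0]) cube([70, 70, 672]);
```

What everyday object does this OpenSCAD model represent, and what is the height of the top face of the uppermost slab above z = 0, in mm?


A table. The table height is 722 mm.

A 1207×922×50 slab sits at z = 672 on four 70 mm square posts — a table. The top surface is at 672 + 50 = 722 mm.


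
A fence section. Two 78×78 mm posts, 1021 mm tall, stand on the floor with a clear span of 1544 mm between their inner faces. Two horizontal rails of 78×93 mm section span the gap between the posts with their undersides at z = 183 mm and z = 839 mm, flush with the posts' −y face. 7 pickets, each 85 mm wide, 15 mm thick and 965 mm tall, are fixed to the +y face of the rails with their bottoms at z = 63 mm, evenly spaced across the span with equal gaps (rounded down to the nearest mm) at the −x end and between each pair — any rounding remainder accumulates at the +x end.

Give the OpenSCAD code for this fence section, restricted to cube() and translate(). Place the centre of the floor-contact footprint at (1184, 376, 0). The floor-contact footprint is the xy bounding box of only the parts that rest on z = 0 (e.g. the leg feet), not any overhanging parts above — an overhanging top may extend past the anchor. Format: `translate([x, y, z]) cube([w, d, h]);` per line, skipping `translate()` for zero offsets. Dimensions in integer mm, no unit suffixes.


translate([334, 337, 0]) cube([78, 78, 1021]);
translate([1956, 337, 0]) cube([78, 78, 1021]);
translate([412, 337, 183]) cube([1544, 78, 93]);
translate([412, 337, 839]) cube([1544, 78, 93]);
translate([530, 415, 63]) cube([85, 15, 965]);
translate([733, 415, 63]) cube([85, 15, 965]);
translate([936, 415, 63]) cube([85, 15, 965]);
translate([1139, 415, 63]) cube([85, 15, 965]);
translate([1342, 415, 63]) cube([85, 15, 965]);
translate([1545, 415, 63]) cube([85, 15, 965]);
translate([1748, 415, 63]) cube([85, 15, 965]);


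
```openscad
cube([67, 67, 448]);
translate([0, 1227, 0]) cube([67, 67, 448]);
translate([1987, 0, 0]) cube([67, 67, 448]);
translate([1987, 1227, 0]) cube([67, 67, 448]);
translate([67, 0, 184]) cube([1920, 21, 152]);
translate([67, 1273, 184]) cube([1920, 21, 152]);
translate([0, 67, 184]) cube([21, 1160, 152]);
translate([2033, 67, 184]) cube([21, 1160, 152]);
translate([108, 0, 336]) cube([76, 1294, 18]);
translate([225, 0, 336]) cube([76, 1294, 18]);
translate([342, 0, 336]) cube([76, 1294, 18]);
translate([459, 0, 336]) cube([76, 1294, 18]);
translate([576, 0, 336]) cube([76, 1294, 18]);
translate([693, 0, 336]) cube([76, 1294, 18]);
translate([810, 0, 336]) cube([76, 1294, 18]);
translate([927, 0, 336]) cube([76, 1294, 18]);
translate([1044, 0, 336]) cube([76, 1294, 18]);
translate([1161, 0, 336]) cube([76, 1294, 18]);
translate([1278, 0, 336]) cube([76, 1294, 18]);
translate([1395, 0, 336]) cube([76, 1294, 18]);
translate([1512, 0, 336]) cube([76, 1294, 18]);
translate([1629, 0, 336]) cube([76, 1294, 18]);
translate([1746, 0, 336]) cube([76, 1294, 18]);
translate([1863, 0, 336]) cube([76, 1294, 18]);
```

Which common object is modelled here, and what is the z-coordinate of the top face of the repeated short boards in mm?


A bed frame. The slat-top height is 354 mm.

Four posts, four rails, and a row of slats — a bed frame. Slats sit on the rails at z = 184 + 152 = 336; with slat thickness 18, the top is 354 mm.


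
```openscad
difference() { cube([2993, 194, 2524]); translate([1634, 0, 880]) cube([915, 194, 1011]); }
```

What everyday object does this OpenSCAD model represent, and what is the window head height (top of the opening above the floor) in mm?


A wall with a window opening. The window head height is 1891 mm.

A wall with a rectangular opening subtracted — a window. Sill at z = 880, opening 1011 mm tall, so the head is at 880 + 1011 = 1891 mm.


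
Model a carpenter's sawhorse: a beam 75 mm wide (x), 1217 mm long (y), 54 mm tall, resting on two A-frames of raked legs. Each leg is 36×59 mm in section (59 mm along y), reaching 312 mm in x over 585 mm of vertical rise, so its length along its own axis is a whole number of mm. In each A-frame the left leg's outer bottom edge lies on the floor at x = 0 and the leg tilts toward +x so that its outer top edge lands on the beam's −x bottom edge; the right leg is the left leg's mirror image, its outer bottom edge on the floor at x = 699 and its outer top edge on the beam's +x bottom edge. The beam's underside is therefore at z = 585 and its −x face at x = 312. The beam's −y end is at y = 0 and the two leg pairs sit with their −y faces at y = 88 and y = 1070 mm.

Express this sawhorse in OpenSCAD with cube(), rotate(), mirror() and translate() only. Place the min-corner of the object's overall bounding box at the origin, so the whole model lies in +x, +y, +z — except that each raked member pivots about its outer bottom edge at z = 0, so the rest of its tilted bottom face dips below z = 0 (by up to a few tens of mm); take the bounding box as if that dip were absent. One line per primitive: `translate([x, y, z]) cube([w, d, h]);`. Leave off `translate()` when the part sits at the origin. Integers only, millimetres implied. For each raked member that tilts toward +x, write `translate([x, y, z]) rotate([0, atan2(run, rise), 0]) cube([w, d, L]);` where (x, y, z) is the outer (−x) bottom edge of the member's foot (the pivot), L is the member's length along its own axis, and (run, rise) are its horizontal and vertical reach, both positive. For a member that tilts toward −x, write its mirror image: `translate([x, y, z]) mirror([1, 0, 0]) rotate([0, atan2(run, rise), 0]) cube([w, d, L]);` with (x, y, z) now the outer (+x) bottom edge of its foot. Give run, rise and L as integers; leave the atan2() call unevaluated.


translate([312, 0, 585]) cube([75, 1217, 54]);
translate([0, 88, 0]) rotate([0, atan2(312, 585), 0]) cube([36, 59, 663]);
translate([699, 88, 0]) mirror([1, 0, 0]) rotate([0, atan2(312, 585), 0]) cube([36, 59, 663]);
translate([0, 1070, 0]) rotate([0, atan2(312, 585), 0]) cube([36, 59, 663]);
translate([699, 1070, 0]) mirror([1, 0, 0]) rotate([0, atan2(312, 585), 0]) cube([36, 59, 663]);


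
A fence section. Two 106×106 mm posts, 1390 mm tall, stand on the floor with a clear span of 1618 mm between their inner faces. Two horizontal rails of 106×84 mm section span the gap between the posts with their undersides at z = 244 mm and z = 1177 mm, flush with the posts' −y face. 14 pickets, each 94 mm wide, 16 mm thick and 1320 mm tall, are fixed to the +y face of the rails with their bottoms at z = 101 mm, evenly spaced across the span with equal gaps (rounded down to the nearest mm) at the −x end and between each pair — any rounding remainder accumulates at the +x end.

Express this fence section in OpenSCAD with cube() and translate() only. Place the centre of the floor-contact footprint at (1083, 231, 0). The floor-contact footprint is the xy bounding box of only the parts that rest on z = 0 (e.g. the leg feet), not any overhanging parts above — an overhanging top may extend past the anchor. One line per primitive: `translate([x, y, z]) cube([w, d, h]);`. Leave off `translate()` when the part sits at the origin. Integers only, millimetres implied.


translate([168, 178, 0]) cube([106, 106, 1390]);
translate([1892, 178, 0]) cube([106, 106, 1390]);
translate([274, 178, 244]) cube([1618, 106, 84]);
translate([274, 178, 1177]) cube([1618, 106, 84]);
translate([294, 284, 101]) cube([94, 16, 1320]);
translate([408, 284, 101]) cube([94, 16, 1320]);
translate([522, 284, 101]) cube([94, 16, 1320]);
translate([636, 284, 101]) cube([94, 16, 1320]);
translate([750, 284, 101]) cube([94, 16, 1320]);
translate([864, 284, 101]) cube([94, 16, 1320]);
translate([978, 284, 101]) cube([94, 16, 1320]);
translate([1092, 284, 101]) cube([94, 16, 1320]);
translate([1206, 284, 101]) cube([94, 16, 1320]);
translate([1320, 284, 101]) cube([94, 16, 1320]);
translate([1434, 284, 101]) cube([94, 16, 1320]);
translate([1548, 284, 101]) cube([94, 16, 1320]);
translate([1662, 284, 101]) cube([94, 16, 1320]);
translate([1776, 284, 101]) cube([94, 16, 1320]);


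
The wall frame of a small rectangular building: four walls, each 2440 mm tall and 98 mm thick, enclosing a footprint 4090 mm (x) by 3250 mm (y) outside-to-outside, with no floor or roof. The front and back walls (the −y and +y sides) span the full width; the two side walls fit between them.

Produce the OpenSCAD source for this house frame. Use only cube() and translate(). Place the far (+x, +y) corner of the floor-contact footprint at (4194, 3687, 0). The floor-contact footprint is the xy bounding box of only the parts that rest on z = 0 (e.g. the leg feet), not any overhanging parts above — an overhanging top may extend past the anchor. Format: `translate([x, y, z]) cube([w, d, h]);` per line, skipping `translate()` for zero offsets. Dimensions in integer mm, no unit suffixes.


translate([104, 437, 0]) cube([4090, 98, 2440]);
translate([104, 3589, 0]) cube([4090, 98, 2440]);
translate([104, 535, 0]) cube([98, 3054, 2440]);
translate([4096, 535, 0]) cube([98, 3054, 2440]);


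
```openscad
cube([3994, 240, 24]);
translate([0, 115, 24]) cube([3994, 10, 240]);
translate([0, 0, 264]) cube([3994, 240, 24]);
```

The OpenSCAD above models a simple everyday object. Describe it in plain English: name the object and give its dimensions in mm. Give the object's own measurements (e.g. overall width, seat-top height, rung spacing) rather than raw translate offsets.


An I-beam lying along x, 3994 mm long. Overall section height 288 mm. Two flanges 240 mm wide (y) and 24 mm thick, one on the floor and one at the top; a web 10 mm thick runs between them, centred on the flange width.


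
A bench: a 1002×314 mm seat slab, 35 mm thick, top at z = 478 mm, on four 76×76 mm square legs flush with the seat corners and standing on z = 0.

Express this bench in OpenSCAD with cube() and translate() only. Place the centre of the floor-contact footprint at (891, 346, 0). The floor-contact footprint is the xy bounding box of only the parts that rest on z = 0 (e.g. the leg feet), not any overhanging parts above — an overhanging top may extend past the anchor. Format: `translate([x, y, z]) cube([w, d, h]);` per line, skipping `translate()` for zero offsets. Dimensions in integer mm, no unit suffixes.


translate([390, 189, 443]) cube([1002, 314, 35]);
translate([390, 189, 0]) cube([76, 76, 443]);
translate([390, 427, 0]) cube([76, 76, 443]);
translate([1316, 189, 0]) cube([76, 76, 443]);
translate([1316, 427, 0]) cube([76, 76, 443]);


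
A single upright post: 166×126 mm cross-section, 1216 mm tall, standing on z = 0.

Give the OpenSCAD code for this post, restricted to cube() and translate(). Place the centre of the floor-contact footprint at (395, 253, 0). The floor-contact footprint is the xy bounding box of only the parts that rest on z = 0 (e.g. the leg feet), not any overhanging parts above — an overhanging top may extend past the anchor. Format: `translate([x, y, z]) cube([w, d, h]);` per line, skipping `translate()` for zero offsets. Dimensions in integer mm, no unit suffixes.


translate([312, 190, 0]) cube([166, 126, 1216]);


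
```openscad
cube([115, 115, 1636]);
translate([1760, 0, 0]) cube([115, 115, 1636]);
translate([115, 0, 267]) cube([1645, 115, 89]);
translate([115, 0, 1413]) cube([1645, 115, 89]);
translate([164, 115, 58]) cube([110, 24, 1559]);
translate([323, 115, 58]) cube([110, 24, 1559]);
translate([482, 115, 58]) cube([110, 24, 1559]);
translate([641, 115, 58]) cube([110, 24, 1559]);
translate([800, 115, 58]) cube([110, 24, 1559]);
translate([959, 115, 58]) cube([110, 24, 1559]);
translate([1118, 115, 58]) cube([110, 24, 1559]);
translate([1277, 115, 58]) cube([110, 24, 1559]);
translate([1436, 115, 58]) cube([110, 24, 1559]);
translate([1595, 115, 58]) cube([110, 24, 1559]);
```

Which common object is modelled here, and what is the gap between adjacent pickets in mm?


A fence section. The picket gap is 49 mm.

Two posts, two rails, 10 pickets — a fence section. Span 1645 mm holds 10 pickets of 110 mm with 11 equal gaps: ⌊(1645 − 10·110) / 11⌋ = 49 mm.


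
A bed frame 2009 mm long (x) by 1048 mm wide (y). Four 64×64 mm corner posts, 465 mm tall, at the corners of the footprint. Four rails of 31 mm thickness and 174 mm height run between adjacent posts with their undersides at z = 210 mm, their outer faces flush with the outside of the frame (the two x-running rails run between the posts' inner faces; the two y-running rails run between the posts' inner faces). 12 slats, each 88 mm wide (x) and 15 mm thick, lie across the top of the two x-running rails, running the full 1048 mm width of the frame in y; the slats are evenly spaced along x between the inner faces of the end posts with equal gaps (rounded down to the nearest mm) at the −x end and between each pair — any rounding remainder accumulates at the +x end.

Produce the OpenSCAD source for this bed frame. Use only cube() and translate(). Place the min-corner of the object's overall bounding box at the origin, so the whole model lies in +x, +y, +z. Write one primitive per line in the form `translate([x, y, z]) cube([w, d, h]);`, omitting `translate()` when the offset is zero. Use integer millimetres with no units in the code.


// slat z = rail_z + rail_h = 210 + 174 = 384
// slat gap = ⌊(1881 − 12·88) / 13⌋ = 63
cube([64, 64, 465]);
translate([0, 984, 0]) cube([64, 64, 465]);
translate([1945, 0, 0]) cube([64, 64, 465]);
translate([1945, 984, 0]) cube([64, 64, 465]);
translate([64, 0, 210]) cube([1881, 31, 174]);
translate([64, 1017, 210]) cube([1881, 31, 174]);
translate([0, 64, 210]) cube([31, 920, 174]);
translate([1978, 64, 210]) cube([31, 920, 174]);
translate([127, 0, 384]) cube([88, 1048, 15]);
translate([278, 0, 384]) cube([88, 1048, 15]);
translate([429, 0, 384]) cube([88, 1048, 15]);
translate([580, 0, 384]) cube([88, 1048, 15]);
translate([731, 0, 384]) cube([88, 1048, 15]);
translate([882, 0, 384]) cube([88, 1048, 15]);
translate([1033, 0, 384]) cube([88, 1048, 15]);
translate([1184, 0, 384]) cube([88, 1048, 15]);
translate([1335, 0, 384]) cube([88, 1048, 15]);
translate([1486, 0, 384]) cube([88, 1048, 15]);
translate([1637, 0, 384]) cube([88, 1048, 15]);
translate([1788, 0, 384]) cube([88, 1048, 15]);


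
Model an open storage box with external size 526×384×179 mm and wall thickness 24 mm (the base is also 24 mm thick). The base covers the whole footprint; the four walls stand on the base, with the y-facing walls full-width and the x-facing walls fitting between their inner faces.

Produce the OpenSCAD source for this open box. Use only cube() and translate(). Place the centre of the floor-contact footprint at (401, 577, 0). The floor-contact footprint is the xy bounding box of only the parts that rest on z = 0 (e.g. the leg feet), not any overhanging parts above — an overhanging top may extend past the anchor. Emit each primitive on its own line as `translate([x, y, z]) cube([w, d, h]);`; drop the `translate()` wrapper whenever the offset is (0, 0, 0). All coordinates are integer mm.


translate([138, 385, 0]) cube([526, 384, 24]);
translate([138, 385, 24]) cube([526, 24, 155]);
translate([138, 745, 24]) cube([526, 24, 155]);
translate([138, 409, 24]) cube([24, 336, 155]);
translate([640, 409, 24]) cube([24, 336, 155]);


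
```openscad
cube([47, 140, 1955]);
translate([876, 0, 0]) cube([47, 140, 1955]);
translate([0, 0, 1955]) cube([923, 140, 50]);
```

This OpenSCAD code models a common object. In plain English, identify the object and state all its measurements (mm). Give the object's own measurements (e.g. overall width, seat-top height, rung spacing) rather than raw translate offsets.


A door frame. The clear opening is 829 mm wide and 1955 mm high. Two 47 mm wide jambs, 140 mm deep, stand either side of the opening from the floor to the top of the opening. A 50 mm thick head sits across the top of both jambs, spanning the full outside width of the frame.


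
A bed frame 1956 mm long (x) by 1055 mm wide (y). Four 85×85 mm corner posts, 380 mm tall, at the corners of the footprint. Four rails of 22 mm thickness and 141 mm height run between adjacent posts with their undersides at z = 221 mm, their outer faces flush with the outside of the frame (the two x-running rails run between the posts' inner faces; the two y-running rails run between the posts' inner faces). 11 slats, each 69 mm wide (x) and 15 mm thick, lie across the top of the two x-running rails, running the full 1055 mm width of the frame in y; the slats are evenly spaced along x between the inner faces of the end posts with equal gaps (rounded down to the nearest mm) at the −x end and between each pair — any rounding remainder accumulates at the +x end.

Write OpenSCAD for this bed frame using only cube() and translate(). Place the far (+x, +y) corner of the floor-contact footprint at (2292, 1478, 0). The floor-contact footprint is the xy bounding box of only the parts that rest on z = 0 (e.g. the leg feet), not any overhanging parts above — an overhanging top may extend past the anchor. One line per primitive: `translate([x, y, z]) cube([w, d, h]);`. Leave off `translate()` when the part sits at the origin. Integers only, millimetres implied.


// slat z = rail_z + rail_h = 221 + 141 = 362
// slat gap = ⌊(1786 − 11·69) / 12⌋ = 85
translate([336, 423, 0]) cube([85, 85, 380]);
translate([336, 1393, 0]) cube([85, 85, 380]);
translate([2207, 423, 0]) cube([85, 85, 380]);
translate([2207, 1393, 0]) cube([85, 85, 380]);
translate([421, 423, 221]) cube([1786, 22, 141]);
translate([421, 1456, 221]) cube([1786, 22, 141]);
translate([336, 508, 221]) cube([22, 885, 141]);
translate([2270, 508, 221]) cube([22, 885, 141]);
translate([506, 423, 362]) cube([69, 1055, 15]);
translate([660, 423, 362]) cube([69, 1055, 15]);
translate([814, 423, 362]) cube([69, 1055, 15]);
translate([968, 423, 362]) cube([69, 1055, 15]);
translate([1122, 423, 362]) cube([69, 1055, 15]);
translate([1276, 423, 362]) cube([69, 1055, 15]);
translate([1430, 423, 362]) cube([69, 1055, 15]);
translate([1584, 423, 362]) cube([69, 1055, 15]);
translate([1738, 423, 362]) cube([69, 1055, 15]);
translate([1892, 423, 362]) cube([69, 1055, 15]);
translate([2046, 423, 362]) cube([69, 1055, 15]);


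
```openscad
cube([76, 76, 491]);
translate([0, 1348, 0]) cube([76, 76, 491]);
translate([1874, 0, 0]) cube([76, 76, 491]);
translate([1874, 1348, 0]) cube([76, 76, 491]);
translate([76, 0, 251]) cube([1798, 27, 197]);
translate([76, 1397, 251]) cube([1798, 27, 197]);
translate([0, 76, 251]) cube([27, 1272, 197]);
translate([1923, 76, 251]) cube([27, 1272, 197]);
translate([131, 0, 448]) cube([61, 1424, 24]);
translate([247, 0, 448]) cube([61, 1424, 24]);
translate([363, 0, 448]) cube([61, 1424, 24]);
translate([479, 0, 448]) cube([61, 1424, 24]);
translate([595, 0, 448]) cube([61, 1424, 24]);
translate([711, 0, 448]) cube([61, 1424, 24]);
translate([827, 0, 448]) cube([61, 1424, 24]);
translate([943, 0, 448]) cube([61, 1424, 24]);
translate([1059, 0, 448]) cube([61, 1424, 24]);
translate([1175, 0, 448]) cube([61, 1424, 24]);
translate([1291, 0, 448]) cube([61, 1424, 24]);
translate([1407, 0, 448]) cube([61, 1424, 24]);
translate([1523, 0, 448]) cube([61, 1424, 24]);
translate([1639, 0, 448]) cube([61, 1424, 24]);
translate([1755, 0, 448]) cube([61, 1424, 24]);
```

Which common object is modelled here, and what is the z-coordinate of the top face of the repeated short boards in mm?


A bed frame. The slat-top height is 472 mm.

Four posts, four rails, and a row of slats — a bed frame. Slats sit on the rails at z = 251 + 197 = 448; with slat thickness 24, the top is 472 mm.
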